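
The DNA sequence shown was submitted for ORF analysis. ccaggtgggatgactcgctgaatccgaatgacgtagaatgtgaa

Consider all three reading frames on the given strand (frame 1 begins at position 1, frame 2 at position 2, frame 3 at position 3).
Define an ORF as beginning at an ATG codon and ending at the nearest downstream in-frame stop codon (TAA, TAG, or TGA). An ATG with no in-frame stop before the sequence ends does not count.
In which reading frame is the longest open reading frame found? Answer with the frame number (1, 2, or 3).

1

Frame 1: CCA GGT GGG ATG ACT CGC TGA ATC CGA ATG ACG TAG AAT GTG — ATG at 10, stop TGA at 19 → 12 nt; ATG at 28, stop TAG at 34 → 9 nt.
Frame 2: CAG GTG GGA TGA CTC GCT GAA TCC GAA TGA CGT AGA ATG TGA — ATG at 38, stop TGA at 41 → 6 nt.
Frame 3: AGG TGG GAT GAC TCG CTG AAT CCG AAT GAC GTA GAA TGT GAA — no ATG→stop ORF.
Longest ORF is 12 nt in frame 1 (positions 10–21).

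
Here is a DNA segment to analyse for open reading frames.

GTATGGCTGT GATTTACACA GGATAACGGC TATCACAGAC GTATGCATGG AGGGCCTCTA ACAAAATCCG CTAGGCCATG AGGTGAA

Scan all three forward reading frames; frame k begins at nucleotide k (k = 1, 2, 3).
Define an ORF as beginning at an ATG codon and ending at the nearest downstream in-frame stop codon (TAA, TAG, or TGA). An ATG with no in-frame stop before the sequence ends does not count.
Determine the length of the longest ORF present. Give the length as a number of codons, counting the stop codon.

13

Frame 1: GTA TGG CTG TGA TTT ACA CAG GAT AAC GGC TAT CAC AGA CGT ATG CAT GGA GGG CCT CTA ACA AAA TCC GCT AGG CCA TGA GGT GAA — ATG at 43, stop TGA at 79 → 39 nt.
Frame 2: TAT GGC TGT GAT TTA CAC AGG ATA ACG GCT ATC ACA GAC GTA TGC ATG GAG GGC CTC TAA CAA AAT CCG CTA GGC CAT GAG GTG — ATG at 47, stop TAA at 59 → 15 nt.
Frame 3: ATG GCT GTG ATT TAC ACA GGA TAA CGG CTA TCA CAG ACG TAT GCA TGG AGG GCC TCT AAC AAA ATC CGC TAG GCC ATG AGG TGA — ATG at 3, stop TAA at 24 → 24 nt; ATG at 78, stop TGA at 84 → 9 nt.
Longest: frame 1, positions 43–81, 39 nt = 13 codons = 12 aa. → 13 codons.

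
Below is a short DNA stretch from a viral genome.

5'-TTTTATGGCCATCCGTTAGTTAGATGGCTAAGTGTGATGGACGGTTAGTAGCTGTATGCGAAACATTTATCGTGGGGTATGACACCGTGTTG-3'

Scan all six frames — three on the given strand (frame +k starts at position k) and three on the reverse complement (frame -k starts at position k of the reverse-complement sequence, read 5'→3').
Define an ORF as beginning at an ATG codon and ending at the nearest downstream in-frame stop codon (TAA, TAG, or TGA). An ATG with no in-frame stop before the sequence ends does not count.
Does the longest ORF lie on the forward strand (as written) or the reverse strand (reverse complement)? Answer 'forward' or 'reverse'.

Reverse complement (5'→3'): CAACACGGTGTCATACCCCACGATAAATGTTTCGCATACAGCTACTAACCGTCCATCACACTTAGCCATCTAACTAACGGATGGCCATAAAA
Frame +1: TTT TAT GGC CAT CCG TTA GTT AGA TGG CTA AGT GTG ATG GAC GGT TAG TAG CTG TAT GCG AAA CAT TTA TCG TGG GGT ATG ACA CCG TGT — ATG at 37, stop TAG at 46 → 12 nt.
Frame +2: TTT ATG GCC ATC CGT TAG TTA GAT GGC TAA GTG TGA TGG ACG GTT AGT AGC TGT ATG CGA AAC ATT TAT CGT GGG GTA TGA CAC CGT GTT — ATG at 5, stop TAG at 17 → 15 nt; ATG at 56, stop TGA at 80 → 27 nt.
Frame +3: TTA TGG CCA TCC GTT AGT TAG ATG GCT AAG TGT GAT GGA CGG TTA GTA GCT GTA TGC GAA ACA TTT ATC GTG GGG TAT GAC ACC GTG TTG — no ATG→stop ORF.
Frame -1: CAA CAC GGT GTC ATA CCC CAC GAT AAA TGT TTC GCA TAC AGC TAC TAA CCG TCC ATC ACA CTT AGC CAT CTA ACT AAC GGA TGG CCA TAA — no ATG→stop ORF.
Frame -2: AAC ACG GTG TCA TAC CCC ACG ATA AAT GTT TCG CAT ACA GCT ACT AAC CGT CCA TCA CAC TTA GCC ATC TAA CTA ACG GAT GGC CAT AAA — no ATG→stop ORF.
Frame -3: ACA CGG TGT CAT ACC CCA CGA TAA ATG TTT CGC ATA CAG CTA CTA ACC GTC CAT CAC ACT TAG CCA TCT AAC TAA CGG ATG GCC ATA AAA — ATG at 27, stop TAG at 63 → 39 nt.
Forward-strand max 27 nt; reverse-strand max 39 nt. The reverse strand has the longer ORF.

reverse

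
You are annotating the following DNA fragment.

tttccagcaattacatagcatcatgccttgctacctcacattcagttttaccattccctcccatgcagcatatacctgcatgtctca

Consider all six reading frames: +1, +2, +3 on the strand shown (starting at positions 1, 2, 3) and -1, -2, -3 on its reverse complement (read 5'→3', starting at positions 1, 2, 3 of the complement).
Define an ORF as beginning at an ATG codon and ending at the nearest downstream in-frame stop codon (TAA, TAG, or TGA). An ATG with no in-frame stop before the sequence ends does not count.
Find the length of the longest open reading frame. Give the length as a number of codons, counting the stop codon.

18

Reverse complement (5'→3'): TGAGACATGCAGGTATATGCTGCATGGGAGGGAATGGTAAAACTGAATGTGAGGTAGCAAGGCATGATGCTATGTAATTGCTGGAAA
Frame +1: TTT CCA GCA ATT ACA TAG CAT CAT GCC TTG CTA CCT CAC ATT CAG TTT TAC CAT TCC CTC CCA TGC AGC ATA TAC CTG CAT GTC TCA — no ATG→stop ORF.
Frame +2: TTC CAG CAA TTA CAT AGC ATC ATG CCT TGC TAC CTC ACA TTC AGT TTT ACC ATT CCC TCC CAT GCA GCA TAT ACC TGC ATG TCT — no ATG→stop ORF.
Frame +3: TCC AGC AAT TAC ATA GCA TCA TGC CTT GCT ACC TCA CAT TCA GTT TTA CCA TTC CCT CCC ATG CAG CAT ATA CCT GCA TGT CTC — no ATG→stop ORF.
Frame -1: TGA GAC ATG CAG GTA TAT GCT GCA TGG GAG GGA ATG GTA AAA CTG AAT GTG AGG TAG CAA GGC ATG ATG CTA TGT AAT TGC TGG AAA — ATG at 7, stop TAG at 55 → 51 nt; ATG at 34, stop TAG at 55 → 24 nt.
Frame -2: GAG ACA TGC AGG TAT ATG CTG CAT GGG AGG GAA TGG TAA AAC TGA ATG TGA GGT AGC AAG GCA TGA TGC TAT GTA ATT GCT GGA — ATG at 17, stop TAA at 38 → 24 nt; ATG at 47, stop TGA at 50 → 6 nt.
Frame -3: AGA CAT GCA GGT ATA TGC TGC ATG GGA GGG AAT GGT AAA ACT GAA TGT GAG GTA GCA AGG CAT GAT GCT ATG TAA TTG CTG GAA — ATG at 24, stop TAA at 75 → 54 nt; ATG at 72, stop TAA at 75 → 6 nt.
Longest: frame -3, positions 24–77, 54 nt = 18 codons = 17 aa. → 18 codons.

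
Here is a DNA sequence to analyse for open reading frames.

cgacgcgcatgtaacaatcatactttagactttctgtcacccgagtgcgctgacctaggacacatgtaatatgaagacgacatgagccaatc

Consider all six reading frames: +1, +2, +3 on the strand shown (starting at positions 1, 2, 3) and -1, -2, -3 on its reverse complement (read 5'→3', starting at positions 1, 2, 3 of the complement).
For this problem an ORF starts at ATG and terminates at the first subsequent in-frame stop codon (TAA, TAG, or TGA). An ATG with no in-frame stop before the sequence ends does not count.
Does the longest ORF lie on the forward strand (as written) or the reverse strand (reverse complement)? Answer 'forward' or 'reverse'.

Reverse complement (5'→3'): GATTGGCTCATGTCGTCTTCATATTACATGTGTCCTAGGTCAGCGCACTCGGGTGACAGAAAGTCTAAAGTATGATTGTTACATGCGCGTCG
Frame +1: CGA CGC GCA TGT AAC AAT CAT ACT TTA GAC TTT CTG TCA CCC GAG TGC GCT GAC CTA GGA CAC ATG TAA TAT GAA GAC GAC ATG AGC CAA — ATG at 64, stop TAA at 67 → 6 nt.
Frame +2: GAC GCG CAT GTA ACA ATC ATA CTT TAG ACT TTC TGT CAC CCG AGT GCG CTG ACC TAG GAC ACA TGT AAT ATG AAG ACG ACA TGA GCC AAT — ATG at 71, stop TGA at 83 → 15 nt.
Frame +3: ACG CGC ATG TAA CAA TCA TAC TTT AGA CTT TCT GTC ACC CGA GTG CGC TGA CCT AGG ACA CAT GTA ATA TGA AGA CGA CAT GAG CCA ATC — ATG at 9, stop TAA at 12 → 6 nt.
Frame -1: GAT TGG CTC ATG TCG TCT TCA TAT TAC ATG TGT CCT AGG TCA GCG CAC TCG GGT GAC AGA AAG TCT AAA GTA TGA TTG TTA CAT GCG CGT — ATG at 10, stop TGA at 73 → 66 nt; ATG at 28, stop TGA at 73 → 48 nt.
Frame -2: ATT GGC TCA TGT CGT CTT CAT ATT ACA TGT GTC CTA GGT CAG CGC ACT CGG GTG ACA GAA AGT CTA AAG TAT GAT TGT TAC ATG CGC GTC — no ATG→stop ORF.
Frame -3: TTG GCT CAT GTC GTC TTC ATA TTA CAT GTG TCC TAG GTC AGC GCA CTC GGG TGA CAG AAA GTC TAA AGT ATG ATT GTT ACA TGC GCG TCG — no ATG→stop ORF.
Forward-strand max 15 nt; reverse-strand max 66 nt. The reverse strand has the longer ORF.

reverse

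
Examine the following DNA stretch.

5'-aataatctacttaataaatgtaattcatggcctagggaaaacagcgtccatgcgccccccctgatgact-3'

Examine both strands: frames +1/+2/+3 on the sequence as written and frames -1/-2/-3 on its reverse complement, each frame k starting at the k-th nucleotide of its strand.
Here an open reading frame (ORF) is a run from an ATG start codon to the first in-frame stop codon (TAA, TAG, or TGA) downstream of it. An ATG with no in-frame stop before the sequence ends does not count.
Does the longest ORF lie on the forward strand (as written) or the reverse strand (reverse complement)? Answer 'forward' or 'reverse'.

reverse

Reverse complement (5'→3'): AGTCATCAGGGGGGGCGCATGGACGCTGTTTTCCCTAGGCCATGAATTACATTTATTAAGTAGATTATT
Frame +1: AAT AAT CTA CTT AAT AAA TGT AAT TCA TGG CCT AGG GAA AAC AGC GTC CAT GCG CCC CCC CTG ATG ACT — no ATG→stop ORF.
Frame +2: ATA ATC TAC TTA ATA AAT GTA ATT CAT GGC CTA GGG AAA ACA GCG TCC ATG CGC CCC CCC TGA TGA — ATG at 50, stop TGA at 62 → 15 nt.
Frame +3: TAA TCT ACT TAA TAA ATG TAA TTC ATG GCC TAG GGA AAA CAG CGT CCA TGC GCC CCC CCT GAT GAC — ATG at 18, stop TAA at 21 → 6 nt; ATG at 27, stop TAG at 33 → 9 nt.
Frame -1: AGT CAT CAG GGG GGG CGC ATG GAC GCT GTT TTC CCT AGG CCA TGA ATT ACA TTT ATT AAG TAG ATT ATT — ATG at 19, stop TGA at 43 → 27 nt.
Frame -2: GTC ATC AGG GGG GGC GCA TGG ACG CTG TTT TCC CTA GGC CAT GAA TTA CAT TTA TTA AGT AGA TTA — no ATG→stop ORF.
Frame -3: TCA TCA GGG GGG GCG CAT GGA CGC TGT TTT CCC TAG GCC ATG AAT TAC ATT TAT TAA GTA GAT TAT — ATG at 42, stop TAA at 57 → 18 nt.
Forward-strand max 15 nt; reverse-strand max 27 nt. The reverse strand has the longer ORF.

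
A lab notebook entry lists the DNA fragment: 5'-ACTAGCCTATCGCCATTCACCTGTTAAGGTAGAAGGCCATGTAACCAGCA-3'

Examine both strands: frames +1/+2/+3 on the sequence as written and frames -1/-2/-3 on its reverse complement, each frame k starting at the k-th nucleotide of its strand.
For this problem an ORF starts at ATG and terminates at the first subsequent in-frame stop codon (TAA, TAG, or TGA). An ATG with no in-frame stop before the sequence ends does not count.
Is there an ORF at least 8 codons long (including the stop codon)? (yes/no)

yes

Reverse complement (5'→3'): TGCTGGTTACATGGCCTTCTACCTTAACAGGTGAATGGCGATAGGCTAGT
Frame +1: ACT AGC CTA TCG CCA TTC ACC TGT TAA GGT AGA AGG CCA TGT AAC CAG — no ATG→stop ORF.
Frame +2: CTA GCC TAT CGC CAT TCA CCT GTT AAG GTA GAA GGC CAT GTA ACC AGC — no ATG→stop ORF.
Frame +3: TAG CCT ATC GCC ATT CAC CTG TTA AGG TAG AAG GCC ATG TAA CCA GCA — ATG at 39, stop TAA at 42 → 6 nt.
Frame -1: TGC TGG TTA CAT GGC CTT CTA CCT TAA CAG GTG AAT GGC GAT AGG CTA — no ATG→stop ORF.
Frame -2: GCT GGT TAC ATG GCC TTC TAC CTT AAC AGG TGA ATG GCG ATA GGC TAG — ATG at 11, stop TGA at 32 → 24 nt; ATG at 35, stop TAG at 47 → 15 nt.
Frame -3: CTG GTT ACA TGG CCT TCT ACC TTA ACA GGT GAA TGG CGA TAG GCT AGT — no ATG→stop ORF.
Frame -2 has an ORF of 8 codons (positions 11–34) ≥ 8, so yes.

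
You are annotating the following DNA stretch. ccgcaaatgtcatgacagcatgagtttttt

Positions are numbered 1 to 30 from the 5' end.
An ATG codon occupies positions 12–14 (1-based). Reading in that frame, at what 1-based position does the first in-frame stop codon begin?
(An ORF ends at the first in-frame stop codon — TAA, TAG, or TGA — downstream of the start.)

21

Codons from position 12: ATG (12–14), ACA (15–17), GCA (18–20), TGA (21–23).
TGA is a stop codon; it begins at position 21.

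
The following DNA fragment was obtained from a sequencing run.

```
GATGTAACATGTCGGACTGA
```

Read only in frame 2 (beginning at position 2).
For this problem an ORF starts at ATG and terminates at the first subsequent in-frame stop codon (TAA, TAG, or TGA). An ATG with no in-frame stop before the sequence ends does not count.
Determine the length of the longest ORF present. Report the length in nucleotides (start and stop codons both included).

Frame 2: ATG TAA CAT GTC GGA CTG — ATG at 2, stop TAA at 5 → 6 nt.
Longest: frame 2, positions 2–7, 6 nt = 2 codons = 1 aa. → 6 nucleotides.

6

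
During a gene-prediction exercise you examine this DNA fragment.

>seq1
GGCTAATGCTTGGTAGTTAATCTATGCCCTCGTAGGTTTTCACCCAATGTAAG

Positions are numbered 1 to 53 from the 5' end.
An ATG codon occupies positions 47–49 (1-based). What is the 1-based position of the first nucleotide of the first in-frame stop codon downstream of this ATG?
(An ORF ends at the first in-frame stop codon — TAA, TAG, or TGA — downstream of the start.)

50

Codons from position 47: ATG (47–49), TAA (50–52).
TAA is a stop codon; it begins at position 50.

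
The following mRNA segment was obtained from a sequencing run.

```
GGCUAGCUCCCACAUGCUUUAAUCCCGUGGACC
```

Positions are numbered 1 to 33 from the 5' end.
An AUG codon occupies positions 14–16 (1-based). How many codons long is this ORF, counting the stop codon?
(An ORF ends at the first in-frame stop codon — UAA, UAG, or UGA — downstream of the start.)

3

Codons from position 14: AUG (14–16), CUU (17–19), UAA (20–22).
UAA is the first in-frame stop; that's 3 codons including the stop.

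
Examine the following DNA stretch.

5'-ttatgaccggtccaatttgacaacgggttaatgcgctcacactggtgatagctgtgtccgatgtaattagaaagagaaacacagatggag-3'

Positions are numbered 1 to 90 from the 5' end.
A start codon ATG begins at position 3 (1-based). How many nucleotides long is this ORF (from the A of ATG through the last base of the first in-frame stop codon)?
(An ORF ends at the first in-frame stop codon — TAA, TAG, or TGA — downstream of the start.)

Codons from position 3: ATG (3–5), ACC (6–8), GGT (9–11), CCA (12–14), ATT (15–17), TGA (18–20).
TGA is the first in-frame stop; ORF spans 3–20, 18 nucleotides.

18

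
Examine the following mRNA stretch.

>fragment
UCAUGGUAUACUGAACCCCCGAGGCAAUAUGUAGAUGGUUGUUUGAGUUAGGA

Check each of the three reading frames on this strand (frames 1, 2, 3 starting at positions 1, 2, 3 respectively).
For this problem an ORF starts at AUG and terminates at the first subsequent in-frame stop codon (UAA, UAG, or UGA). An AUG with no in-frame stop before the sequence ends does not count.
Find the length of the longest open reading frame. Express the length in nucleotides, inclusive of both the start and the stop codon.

Frame 1: UCA UGG UAU ACU GAA CCC CCG AGG CAA UAU GUA GAU GGU UGU UUG AGU UAG — no AUG→stop ORF.
Frame 2: CAU GGU AUA CUG AAC CCC CGA GGC AAU AUG UAG AUG GUU GUU UGA GUU AGG — AUG at 29, stop UAG at 32 → 6 nt; AUG at 35, stop UGA at 44 → 12 nt.
Frame 3: AUG GUA UAC UGA ACC CCC GAG GCA AUA UGU AGA UGG UUG UUU GAG UUA GGA — AUG at 3, stop UGA at 12 → 12 nt.
Longest: frame 2, positions 35–46, 12 nt = 4 codons = 3 aa. → 12 nucleotides.

12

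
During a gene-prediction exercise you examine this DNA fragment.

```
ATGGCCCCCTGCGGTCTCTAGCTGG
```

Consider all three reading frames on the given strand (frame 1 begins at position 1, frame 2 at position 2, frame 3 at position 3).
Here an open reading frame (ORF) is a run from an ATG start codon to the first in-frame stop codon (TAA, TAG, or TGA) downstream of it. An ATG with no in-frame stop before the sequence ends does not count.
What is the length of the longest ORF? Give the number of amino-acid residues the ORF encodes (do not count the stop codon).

Frame 1: ATG GCC CCC TGC GGT CTC TAG CTG — ATG at 1, stop TAG at 19 → 21 nt.
Frame 2: TGG CCC CCT GCG GTC TCT AGC TGG — no ATG→stop ORF.
Frame 3: GGC CCC CTG CGG TCT CTA GCT — no ATG→stop ORF.
Longest: frame 1, positions 1–21, 21 nt = 7 codons = 6 aa. → 6 amino acids.

6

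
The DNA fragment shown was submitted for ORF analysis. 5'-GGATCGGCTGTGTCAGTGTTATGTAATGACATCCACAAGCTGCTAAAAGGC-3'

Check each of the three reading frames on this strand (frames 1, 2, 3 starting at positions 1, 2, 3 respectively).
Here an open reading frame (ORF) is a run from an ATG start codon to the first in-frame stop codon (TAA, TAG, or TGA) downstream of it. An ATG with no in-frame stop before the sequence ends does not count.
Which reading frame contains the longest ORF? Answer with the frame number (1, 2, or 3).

2

Frame 1: GGA TCG GCT GTG TCA GTG TTA TGT AAT GAC ATC CAC AAG CTG CTA AAA GGC — no ATG→stop ORF.
Frame 2: GAT CGG CTG TGT CAG TGT TAT GTA ATG ACA TCC ACA AGC TGC TAA AAG — ATG at 26, stop TAA at 44 → 21 nt.
Frame 3: ATC GGC TGT GTC AGT GTT ATG TAA TGA CAT CCA CAA GCT GCT AAA AGG — ATG at 21, stop TAA at 24 → 6 nt.
Longest ORF is 21 nt in frame 2 (positions 26–46).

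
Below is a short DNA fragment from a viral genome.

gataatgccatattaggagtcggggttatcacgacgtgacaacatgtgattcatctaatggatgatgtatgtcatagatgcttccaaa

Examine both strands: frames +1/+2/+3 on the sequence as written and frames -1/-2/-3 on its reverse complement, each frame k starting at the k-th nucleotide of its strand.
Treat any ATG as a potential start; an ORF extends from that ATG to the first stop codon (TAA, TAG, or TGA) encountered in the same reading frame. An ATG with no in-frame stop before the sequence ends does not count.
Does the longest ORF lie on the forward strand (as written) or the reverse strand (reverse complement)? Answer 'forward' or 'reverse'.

Reverse complement (5'→3'): TTTGGAAGCATCTATGACATACATCATCCATTAGATGAATCACATGTTGTCACGTCGTGATAACCCCGACTCCTAATATGGCATTATC
Frame +1: GAT AAT GCC ATA TTA GGA GTC GGG GTT ATC ACG ACG TGA CAA CAT GTG ATT CAT CTA ATG GAT GAT GTA TGT CAT AGA TGC TTC CAA — no ATG→stop ORF.
Frame +2: ATA ATG CCA TAT TAG GAG TCG GGG TTA TCA CGA CGT GAC AAC ATG TGA TTC ATC TAA TGG ATG ATG TAT GTC ATA GAT GCT TCC AAA — ATG at 5, stop TAG at 14 → 12 nt; ATG at 44, stop TGA at 47 → 6 nt.
Frame +3: TAA TGC CAT ATT AGG AGT CGG GGT TAT CAC GAC GTG ACA ACA TGT GAT TCA TCT AAT GGA TGA TGT ATG TCA TAG ATG CTT CCA — ATG at 69, stop TAG at 75 → 9 nt.
Frame -1: TTT GGA AGC ATC TAT GAC ATA CAT CAT CCA TTA GAT GAA TCA CAT GTT GTC ACG TCG TGA TAA CCC CGA CTC CTA ATA TGG CAT TAT — no ATG→stop ORF.
Frame -2: TTG GAA GCA TCT ATG ACA TAC ATC ATC CAT TAG ATG AAT CAC ATG TTG TCA CGT CGT GAT AAC CCC GAC TCC TAA TAT GGC ATT ATC — ATG at 14, stop TAG at 32 → 21 nt; ATG at 35, stop TAA at 74 → 42 nt; ATG at 44, stop TAA at 74 → 33 nt.
Frame -3: TGG AAG CAT CTA TGA CAT ACA TCA TCC ATT AGA TGA ATC ACA TGT TGT CAC GTC GTG ATA ACC CCG ACT CCT AAT ATG GCA TTA — no ATG→stop ORF.
Forward-strand max 12 nt; reverse-strand max 42 nt. The reverse strand has the longer ORF.

reverse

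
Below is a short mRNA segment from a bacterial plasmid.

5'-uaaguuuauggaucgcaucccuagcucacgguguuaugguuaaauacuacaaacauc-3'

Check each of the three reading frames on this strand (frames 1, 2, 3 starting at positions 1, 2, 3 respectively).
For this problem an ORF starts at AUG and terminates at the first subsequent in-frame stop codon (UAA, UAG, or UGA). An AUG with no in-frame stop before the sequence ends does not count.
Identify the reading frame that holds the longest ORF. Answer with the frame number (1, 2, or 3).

Frame 1: UAA GUU UAU GGA UCG CAU CCC UAG CUC ACG GUG UUA UGG UUA AAU ACU ACA AAC AUC — no AUG→stop ORF.
Frame 2: AAG UUU AUG GAU CGC AUC CCU AGC UCA CGG UGU UAU GGU UAA AUA CUA CAA ACA — AUG at 8, stop UAA at 41 → 36 nt.
Frame 3: AGU UUA UGG AUC GCA UCC CUA GCU CAC GGU GUU AUG GUU AAA UAC UAC AAA CAU — no AUG→stop ORF.
Longest ORF is 36 nt in frame 2 (positions 8–43).

2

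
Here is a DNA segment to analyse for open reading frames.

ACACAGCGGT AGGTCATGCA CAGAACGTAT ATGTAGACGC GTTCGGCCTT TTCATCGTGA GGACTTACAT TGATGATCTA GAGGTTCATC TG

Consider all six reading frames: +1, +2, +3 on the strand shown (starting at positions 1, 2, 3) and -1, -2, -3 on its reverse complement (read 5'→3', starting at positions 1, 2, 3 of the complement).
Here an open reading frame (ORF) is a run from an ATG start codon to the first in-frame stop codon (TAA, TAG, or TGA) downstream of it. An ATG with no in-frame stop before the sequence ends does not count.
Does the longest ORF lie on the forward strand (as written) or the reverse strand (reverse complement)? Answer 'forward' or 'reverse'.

Reverse complement (5'→3'): CAGATGAACCTCTAGATCATCAATGTAAGTCCTCACGATGAAAAGGCCGAACGCGTCTACATATACGTTCTGTGCATGACCTACCGCTGTGT
Frame +1: ACA CAG CGG TAG GTC ATG CAC AGA ACG TAT ATG TAG ACG CGT TCG GCC TTT TCA TCG TGA GGA CTT ACA TTG ATG ATC TAG AGG TTC ATC — ATG at 16, stop TAG at 34 → 21 nt; ATG at 31, stop TAG at 34 → 6 nt; ATG at 73, stop TAG at 79 → 9 nt.
Frame +2: CAC AGC GGT AGG TCA TGC ACA GAA CGT ATA TGT AGA CGC GTT CGG CCT TTT CAT CGT GAG GAC TTA CAT TGA TGA TCT AGA GGT TCA TCT — no ATG→stop ORF.
Frame +3: ACA GCG GTA GGT CAT GCA CAG AAC GTA TAT GTA GAC GCG TTC GGC CTT TTC ATC GTG AGG ACT TAC ATT GAT GAT CTA GAG GTT CAT CTG — no ATG→stop ORF.
Frame -1: CAG ATG AAC CTC TAG ATC ATC AAT GTA AGT CCT CAC GAT GAA AAG GCC GAA CGC GTC TAC ATA TAC GTT CTG TGC ATG ACC TAC CGC TGT — ATG at 4, stop TAG at 13 → 12 nt.
Frame -2: AGA TGA ACC TCT AGA TCA TCA ATG TAA GTC CTC ACG ATG AAA AGG CCG AAC GCG TCT ACA TAT ACG TTC TGT GCA TGA CCT ACC GCT GTG — ATG at 23, stop TAA at 26 → 6 nt; ATG at 38, stop TGA at 77 → 42 nt.
Frame -3: GAT GAA CCT CTA GAT CAT CAA TGT AAG TCC TCA CGA TGA AAA GGC CGA ACG CGT CTA CAT ATA CGT TCT GTG CAT GAC CTA CCG CTG TGT — no ATG→stop ORF.
Forward-strand max 21 nt; reverse-strand max 42 nt. The reverse strand has the longer ORF.

reverse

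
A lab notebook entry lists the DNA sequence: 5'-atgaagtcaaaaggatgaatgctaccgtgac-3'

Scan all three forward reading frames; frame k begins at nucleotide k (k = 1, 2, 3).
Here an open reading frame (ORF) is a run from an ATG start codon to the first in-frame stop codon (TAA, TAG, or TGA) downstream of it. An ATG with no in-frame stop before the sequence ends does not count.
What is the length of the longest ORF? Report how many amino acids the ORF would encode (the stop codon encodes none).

5

Frame 1: ATG AAG TCA AAA GGA TGA ATG CTA CCG TGA — ATG at 1, stop TGA at 16 → 18 nt; ATG at 19, stop TGA at 28 → 12 nt.
Frame 2: TGA AGT CAA AAG GAT GAA TGC TAC CGT GAC — no ATG→stop ORF.
Frame 3: GAA GTC AAA AGG ATG AAT GCT ACC GTG — no ATG→stop ORF.
Longest: frame 1, positions 1–18, 18 nt = 6 codons = 5 aa. → 5 amino acids.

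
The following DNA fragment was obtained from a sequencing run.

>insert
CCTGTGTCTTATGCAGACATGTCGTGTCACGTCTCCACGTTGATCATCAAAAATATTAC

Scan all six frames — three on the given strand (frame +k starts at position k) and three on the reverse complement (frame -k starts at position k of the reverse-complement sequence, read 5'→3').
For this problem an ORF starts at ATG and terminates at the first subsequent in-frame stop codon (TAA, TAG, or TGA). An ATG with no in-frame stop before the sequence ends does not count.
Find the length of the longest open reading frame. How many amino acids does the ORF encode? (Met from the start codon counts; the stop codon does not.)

10

Reverse complement (5'→3'): GTAATATTTTTGATGATCAACGTGGAGACGTGACACGACATGTCTGCATAAGACACAGG
Frame +1: CCT GTG TCT TAT GCA GAC ATG TCG TGT CAC GTC TCC ACG TTG ATC ATC AAA AAT ATT — no ATG→stop ORF.
Frame +2: CTG TGT CTT ATG CAG ACA TGT CGT GTC ACG TCT CCA CGT TGA TCA TCA AAA ATA TTA — ATG at 11, stop TGA at 41 → 33 nt.
Frame +3: TGT GTC TTA TGC AGA CAT GTC GTG TCA CGT CTC CAC GTT GAT CAT CAA AAA TAT TAC — no ATG→stop ORF.
Frame -1: GTA ATA TTT TTG ATG ATC AAC GTG GAG ACG TGA CAC GAC ATG TCT GCA TAA GAC ACA — ATG at 13, stop TGA at 31 → 21 nt; ATG at 40, stop TAA at 49 → 12 nt.
Frame -2: TAA TAT TTT TGA TGA TCA ACG TGG AGA CGT GAC ACG ACA TGT CTG CAT AAG ACA CAG — no ATG→stop ORF.
Frame -3: AAT ATT TTT GAT GAT CAA CGT GGA GAC GTG ACA CGA CAT GTC TGC ATA AGA CAC AGG — no ATG→stop ORF.
Longest: frame +2, positions 11–43, 33 nt = 11 codons = 10 aa. → 10 amino acids.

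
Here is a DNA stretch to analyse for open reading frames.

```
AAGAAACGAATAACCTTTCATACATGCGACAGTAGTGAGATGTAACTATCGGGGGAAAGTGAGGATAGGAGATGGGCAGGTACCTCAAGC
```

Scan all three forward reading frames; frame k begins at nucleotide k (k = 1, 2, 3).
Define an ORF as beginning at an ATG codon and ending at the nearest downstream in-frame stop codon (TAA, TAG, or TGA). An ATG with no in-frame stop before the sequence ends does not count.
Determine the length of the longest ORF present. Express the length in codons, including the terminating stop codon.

4

Frame 1: AAG AAA CGA ATA ACC TTT CAT ACA TGC GAC AGT AGT GAG ATG TAA CTA TCG GGG GAA AGT GAG GAT AGG AGA TGG GCA GGT ACC TCA AGC — ATG at 40, stop TAA at 43 → 6 nt.
Frame 2: AGA AAC GAA TAA CCT TTC ATA CAT GCG ACA GTA GTG AGA TGT AAC TAT CGG GGG AAA GTG AGG ATA GGA GAT GGG CAG GTA CCT CAA — no ATG→stop ORF.
Frame 3: GAA ACG AAT AAC CTT TCA TAC ATG CGA CAG TAG TGA GAT GTA ACT ATC GGG GGA AAG TGA GGA TAG GAG ATG GGC AGG TAC CTC AAG — ATG at 24, stop TAG at 33 → 12 nt.
Longest: frame 3, positions 24–35, 12 nt = 4 codons = 3 aa. → 4 codons.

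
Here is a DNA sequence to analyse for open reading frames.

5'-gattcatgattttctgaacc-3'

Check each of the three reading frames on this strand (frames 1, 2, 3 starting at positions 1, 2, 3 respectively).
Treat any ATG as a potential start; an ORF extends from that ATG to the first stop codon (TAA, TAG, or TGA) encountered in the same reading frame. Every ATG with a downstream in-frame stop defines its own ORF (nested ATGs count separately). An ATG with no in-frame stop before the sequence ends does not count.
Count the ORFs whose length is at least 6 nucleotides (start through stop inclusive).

1

Frame 1: GAT TCA TGA TTT TCT GAA — no ATG→stop ORF.
Frame 2: ATT CAT GAT TTT CTG AAC — no ATG→stop ORF.
Frame 3: TTC ATG ATT TTC TGA ACC — ATG at 6, stop TGA at 15 → 12 nt.
ORFs ≥ 6 nucleotides: frame 3 6–17 (12 nucleotides). Count = 1.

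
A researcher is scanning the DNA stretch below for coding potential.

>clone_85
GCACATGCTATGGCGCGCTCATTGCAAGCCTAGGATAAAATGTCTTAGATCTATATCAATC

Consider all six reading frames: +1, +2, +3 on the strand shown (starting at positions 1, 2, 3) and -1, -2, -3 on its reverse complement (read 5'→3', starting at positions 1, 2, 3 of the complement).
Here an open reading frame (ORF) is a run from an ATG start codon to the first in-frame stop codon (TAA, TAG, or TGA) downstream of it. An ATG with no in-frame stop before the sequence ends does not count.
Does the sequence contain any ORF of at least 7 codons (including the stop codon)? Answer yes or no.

Reverse complement (5'→3'): GATTGATATAGATCTAAGACATTTTATCCTAGGCTTGCAATGAGCGCGCCATAGCATGTGC
Frame +1: GCA CAT GCT ATG GCG CGC TCA TTG CAA GCC TAG GAT AAA ATG TCT TAG ATC TAT ATC AAT — ATG at 10, stop TAG at 31 → 24 nt; ATG at 40, stop TAG at 46 → 9 nt.
Frame +2: CAC ATG CTA TGG CGC GCT CAT TGC AAG CCT AGG ATA AAA TGT CTT AGA TCT ATA TCA ATC — no ATG→stop ORF.
Frame +3: ACA TGC TAT GGC GCG CTC ATT GCA AGC CTA GGA TAA AAT GTC TTA GAT CTA TAT CAA — no ATG→stop ORF.
Frame -1: GAT TGA TAT AGA TCT AAG ACA TTT TAT CCT AGG CTT GCA ATG AGC GCG CCA TAG CAT GTG — ATG at 40, stop TAG at 52 → 15 nt.
Frame -2: ATT GAT ATA GAT CTA AGA CAT TTT ATC CTA GGC TTG CAA TGA GCG CGC CAT AGC ATG TGC — no ATG→stop ORF.
Frame -3: TTG ATA TAG ATC TAA GAC ATT TTA TCC TAG GCT TGC AAT GAG CGC GCC ATA GCA TGT — no ATG→stop ORF.
Frame +1 has an ORF of 8 codons (positions 10–33) ≥ 7, so yes.

yes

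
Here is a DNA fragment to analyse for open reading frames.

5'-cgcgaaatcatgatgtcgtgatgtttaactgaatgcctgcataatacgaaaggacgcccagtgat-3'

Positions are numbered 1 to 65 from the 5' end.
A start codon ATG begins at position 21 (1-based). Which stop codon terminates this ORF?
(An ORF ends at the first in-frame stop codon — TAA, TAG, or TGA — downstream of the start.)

Codons from position 21: ATG (21–23), TTT (24–26), AAC (27–29), TGA (30–32).
The first in-frame stop codon is TGA.

TGA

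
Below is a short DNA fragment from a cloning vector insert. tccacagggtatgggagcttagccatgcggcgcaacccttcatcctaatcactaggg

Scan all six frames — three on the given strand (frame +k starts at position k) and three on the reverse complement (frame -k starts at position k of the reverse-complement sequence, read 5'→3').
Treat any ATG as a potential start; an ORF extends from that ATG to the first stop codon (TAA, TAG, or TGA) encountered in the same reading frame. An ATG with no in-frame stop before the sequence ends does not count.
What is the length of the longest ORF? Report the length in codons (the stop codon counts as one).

Reverse complement (5'→3'): CCCTAGTGATTAGGATGAAGGGTTGCGCCGCATGGCTAAGCTCCCATACCCTGTGGA
Frame +1: TCC ACA GGG TAT GGG AGC TTA GCC ATG CGG CGC AAC CCT TCA TCC TAA TCA CTA GGG — ATG at 25, stop TAA at 46 → 24 nt.
Frame +2: CCA CAG GGT ATG GGA GCT TAG CCA TGC GGC GCA ACC CTT CAT CCT AAT CAC TAG — ATG at 11, stop TAG at 20 → 12 nt.
Frame +3: CAC AGG GTA TGG GAG CTT AGC CAT GCG GCG CAA CCC TTC ATC CTA ATC ACT AGG — no ATG→stop ORF.
Frame -1: CCC TAG TGA TTA GGA TGA AGG GTT GCG CCG CAT GGC TAA GCT CCC ATA CCC TGT GGA — no ATG→stop ORF.
Frame -2: CCT AGT GAT TAG GAT GAA GGG TTG CGC CGC ATG GCT AAG CTC CCA TAC CCT GTG — no ATG→stop ORF.
Frame -3: CTA GTG ATT AGG ATG AAG GGT TGC GCC GCA TGG CTA AGC TCC CAT ACC CTG TGG — no ATG→stop ORF.
Longest: frame +1, positions 25–48, 24 nt = 8 codons = 7 aa. → 8 codons.

8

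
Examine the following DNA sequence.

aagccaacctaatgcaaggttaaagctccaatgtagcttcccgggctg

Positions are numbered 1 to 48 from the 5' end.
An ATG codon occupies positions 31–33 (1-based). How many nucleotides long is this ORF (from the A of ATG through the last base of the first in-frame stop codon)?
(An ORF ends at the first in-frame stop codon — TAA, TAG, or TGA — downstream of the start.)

Codons from position 31: ATG (31–33), TAG (34–36).
TAG is the first in-frame stop; ORF spans 31–36, 6 nucleotides.

6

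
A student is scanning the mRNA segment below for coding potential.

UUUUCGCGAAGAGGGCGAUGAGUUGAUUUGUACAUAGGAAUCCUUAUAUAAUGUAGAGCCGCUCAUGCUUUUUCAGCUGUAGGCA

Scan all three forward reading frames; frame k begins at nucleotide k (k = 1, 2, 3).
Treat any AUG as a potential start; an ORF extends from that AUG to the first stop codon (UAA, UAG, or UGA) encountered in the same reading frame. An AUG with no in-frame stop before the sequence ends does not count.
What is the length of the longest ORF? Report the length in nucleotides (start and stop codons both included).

18

Frame 1: UUU UCG CGA AGA GGG CGA UGA GUU GAU UUG UAC AUA GGA AUC CUU AUA UAA UGU AGA GCC GCU CAU GCU UUU UCA GCU GUA GGC — no AUG→stop ORF.
Frame 2: UUU CGC GAA GAG GGC GAU GAG UUG AUU UGU ACA UAG GAA UCC UUA UAU AAU GUA GAG CCG CUC AUG CUU UUU CAG CUG UAG GCA — AUG at 65, stop UAG at 80 → 18 nt.
Frame 3: UUC GCG AAG AGG GCG AUG AGU UGA UUU GUA CAU AGG AAU CCU UAU AUA AUG UAG AGC CGC UCA UGC UUU UUC AGC UGU AGG — AUG at 18, stop UGA at 24 → 9 nt; AUG at 51, stop UAG at 54 → 6 nt.
Longest: frame 2, positions 65–82, 18 nt = 6 codons = 5 aa. → 18 nucleotides.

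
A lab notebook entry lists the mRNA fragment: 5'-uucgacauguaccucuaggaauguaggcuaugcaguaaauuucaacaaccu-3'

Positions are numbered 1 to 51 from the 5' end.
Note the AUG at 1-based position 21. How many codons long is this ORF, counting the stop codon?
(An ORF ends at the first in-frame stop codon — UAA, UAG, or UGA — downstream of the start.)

2

Codons from position 21: AUG (21–23), UAG (24–26).
UAG is the first in-frame stop; that's 2 codons including the stop.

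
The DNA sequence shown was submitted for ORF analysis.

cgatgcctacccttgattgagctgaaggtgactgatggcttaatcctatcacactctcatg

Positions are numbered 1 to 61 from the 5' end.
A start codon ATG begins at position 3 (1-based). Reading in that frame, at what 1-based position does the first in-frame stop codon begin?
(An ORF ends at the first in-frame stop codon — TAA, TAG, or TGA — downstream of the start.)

18

Codons from position 3: ATG (3–5), CCT (6–8), ACC (9–11), CTT (12–14), GAT (15–17), TGA (18–20).
TGA is a stop codon; it begins at position 18.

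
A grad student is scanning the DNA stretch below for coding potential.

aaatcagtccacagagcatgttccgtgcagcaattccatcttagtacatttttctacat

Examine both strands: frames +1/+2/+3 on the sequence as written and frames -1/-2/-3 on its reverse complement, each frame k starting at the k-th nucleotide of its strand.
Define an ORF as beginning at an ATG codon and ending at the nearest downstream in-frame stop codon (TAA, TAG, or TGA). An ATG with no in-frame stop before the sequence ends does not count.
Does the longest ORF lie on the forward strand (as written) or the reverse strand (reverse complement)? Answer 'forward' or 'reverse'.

Reverse complement (5'→3'): ATGTAGAAAAATGTACTAAGATGGAATTGCTGCACGGAACATGCTCTGTGGACTGATTT
Frame +1: AAA TCA GTC CAC AGA GCA TGT TCC GTG CAG CAA TTC CAT CTT AGT ACA TTT TTC TAC — no ATG→stop ORF.
Frame +2: AAT CAG TCC ACA GAG CAT GTT CCG TGC AGC AAT TCC ATC TTA GTA CAT TTT TCT ACA — no ATG→stop ORF.
Frame +3: ATC AGT CCA CAG AGC ATG TTC CGT GCA GCA ATT CCA TCT TAG TAC ATT TTT CTA CAT — ATG at 18, stop TAG at 42 → 27 nt.
Frame -1: ATG TAG AAA AAT GTA CTA AGA TGG AAT TGC TGC ACG GAA CAT GCT CTG TGG ACT GAT — ATG at 1, stop TAG at 4 → 6 nt.
Frame -2: TGT AGA AAA ATG TAC TAA GAT GGA ATT GCT GCA CGG AAC ATG CTC TGT GGA CTG ATT — ATG at 11, stop TAA at 17 → 9 nt.
Frame -3: GTA GAA AAA TGT ACT AAG ATG GAA TTG CTG CAC GGA ACA TGC TCT GTG GAC TGA TTT — ATG at 21, stop TGA at 54 → 36 nt.
Forward-strand max 27 nt; reverse-strand max 36 nt. The reverse strand has the longer ORF.

reverse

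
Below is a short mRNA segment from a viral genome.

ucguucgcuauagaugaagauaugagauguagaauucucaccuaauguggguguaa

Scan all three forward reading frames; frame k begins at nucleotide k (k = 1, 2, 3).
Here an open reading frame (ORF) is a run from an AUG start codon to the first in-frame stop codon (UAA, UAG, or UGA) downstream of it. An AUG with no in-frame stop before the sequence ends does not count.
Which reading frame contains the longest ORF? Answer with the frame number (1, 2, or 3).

1

Frame 1: UCG UUC GCU AUA GAU GAA GAU AUG AGA UGU AGA AUU CUC ACC UAA UGU GGG UGU — AUG at 22, stop UAA at 43 → 24 nt.
Frame 2: CGU UCG CUA UAG AUG AAG AUA UGA GAU GUA GAA UUC UCA CCU AAU GUG GGU GUA — AUG at 14, stop UGA at 23 → 12 nt.
Frame 3: GUU CGC UAU AGA UGA AGA UAU GAG AUG UAG AAU UCU CAC CUA AUG UGG GUG UAA — AUG at 27, stop UAG at 30 → 6 nt; AUG at 45, stop UAA at 54 → 12 nt.
Longest ORF is 24 nt in frame 1 (positions 22–45).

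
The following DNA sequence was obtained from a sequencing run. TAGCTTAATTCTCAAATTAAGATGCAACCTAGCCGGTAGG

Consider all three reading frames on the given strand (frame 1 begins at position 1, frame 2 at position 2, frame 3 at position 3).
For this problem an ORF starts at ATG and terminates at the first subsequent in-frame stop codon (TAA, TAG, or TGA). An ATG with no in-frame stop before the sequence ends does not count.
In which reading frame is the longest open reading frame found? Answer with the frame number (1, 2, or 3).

Frame 1: TAG CTT AAT TCT CAA ATT AAG ATG CAA CCT AGC CGG TAG — ATG at 22, stop TAG at 37 → 18 nt.
Frame 2: AGC TTA ATT CTC AAA TTA AGA TGC AAC CTA GCC GGT AGG — no ATG→stop ORF.
Frame 3: GCT TAA TTC TCA AAT TAA GAT GCA ACC TAG CCG GTA — no ATG→stop ORF.
Longest ORF is 18 nt in frame 1 (positions 22–39).

1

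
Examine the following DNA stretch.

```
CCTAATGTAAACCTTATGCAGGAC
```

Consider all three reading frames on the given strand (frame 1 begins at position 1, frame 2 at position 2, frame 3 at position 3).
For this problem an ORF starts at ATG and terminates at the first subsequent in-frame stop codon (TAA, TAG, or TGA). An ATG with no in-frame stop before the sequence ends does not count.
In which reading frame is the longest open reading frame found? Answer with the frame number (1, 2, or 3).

Frame 1: CCT AAT GTA AAC CTT ATG CAG GAC — no ATG→stop ORF.
Frame 2: CTA ATG TAA ACC TTA TGC AGG — ATG at 5, stop TAA at 8 → 6 nt.
Frame 3: TAA TGT AAA CCT TAT GCA GGA — no ATG→stop ORF.
Longest ORF is 6 nt in frame 2 (positions 5–10).

2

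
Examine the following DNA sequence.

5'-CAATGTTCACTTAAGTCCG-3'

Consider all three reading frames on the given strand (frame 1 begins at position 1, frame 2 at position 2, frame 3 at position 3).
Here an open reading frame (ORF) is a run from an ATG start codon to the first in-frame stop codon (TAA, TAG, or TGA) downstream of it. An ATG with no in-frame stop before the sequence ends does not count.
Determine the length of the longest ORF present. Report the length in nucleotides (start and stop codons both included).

Frame 1: CAA TGT TCA CTT AAG TCC — no ATG→stop ORF.
Frame 2: AAT GTT CAC TTA AGT CCG — no ATG→stop ORF.
Frame 3: ATG TTC ACT TAA GTC — ATG at 3, stop TAA at 12 → 12 nt.
Longest: frame 3, positions 3–14, 12 nt = 4 codons = 3 aa. → 12 nucleotides.

12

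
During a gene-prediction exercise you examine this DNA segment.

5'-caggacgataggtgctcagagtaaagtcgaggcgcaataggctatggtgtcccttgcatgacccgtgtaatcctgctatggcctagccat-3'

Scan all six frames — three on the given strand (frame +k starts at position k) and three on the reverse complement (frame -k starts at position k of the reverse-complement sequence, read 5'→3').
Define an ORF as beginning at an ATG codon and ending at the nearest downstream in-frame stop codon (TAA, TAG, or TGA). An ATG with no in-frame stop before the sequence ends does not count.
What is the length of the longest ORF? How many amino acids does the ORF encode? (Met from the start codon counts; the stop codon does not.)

5

Reverse complement (5'→3'): ATGGCTAGGCCATAGCAGGATTACACGGGTCATGCAAGGGACACCATAGCCTATTGCGCCTCGACTTTACTCTGAGCACCTATCGTCCTG
Frame +1: CAG GAC GAT AGG TGC TCA GAG TAA AGT CGA GGC GCA ATA GGC TAT GGT GTC CCT TGC ATG ACC CGT GTA ATC CTG CTA TGG CCT AGC CAT — no ATG→stop ORF.
Frame +2: AGG ACG ATA GGT GCT CAG AGT AAA GTC GAG GCG CAA TAG GCT ATG GTG TCC CTT GCA TGA CCC GTG TAA TCC TGC TAT GGC CTA GCC — ATG at 44, stop TGA at 59 → 18 nt.
Frame +3: GGA CGA TAG GTG CTC AGA GTA AAG TCG AGG CGC AAT AGG CTA TGG TGT CCC TTG CAT GAC CCG TGT AAT CCT GCT ATG GCC TAG CCA — ATG at 78, stop TAG at 84 → 9 nt.
Frame -1: ATG GCT AGG CCA TAG CAG GAT TAC ACG GGT CAT GCA AGG GAC ACC ATA GCC TAT TGC GCC TCG ACT TTA CTC TGA GCA CCT ATC GTC CTG — ATG at 1, stop TAG at 13 → 15 nt.
Frame -2: TGG CTA GGC CAT AGC AGG ATT ACA CGG GTC ATG CAA GGG ACA CCA TAG CCT ATT GCG CCT CGA CTT TAC TCT GAG CAC CTA TCG TCC — ATG at 32, stop TAG at 47 → 18 nt.
Frame -3: GGC TAG GCC ATA GCA GGA TTA CAC GGG TCA TGC AAG GGA CAC CAT AGC CTA TTG CGC CTC GAC TTT ACT CTG AGC ACC TAT CGT CCT — no ATG→stop ORF.
Longest: frame +2, positions 44–61, 18 nt = 6 codons = 5 aa. → 5 amino acids.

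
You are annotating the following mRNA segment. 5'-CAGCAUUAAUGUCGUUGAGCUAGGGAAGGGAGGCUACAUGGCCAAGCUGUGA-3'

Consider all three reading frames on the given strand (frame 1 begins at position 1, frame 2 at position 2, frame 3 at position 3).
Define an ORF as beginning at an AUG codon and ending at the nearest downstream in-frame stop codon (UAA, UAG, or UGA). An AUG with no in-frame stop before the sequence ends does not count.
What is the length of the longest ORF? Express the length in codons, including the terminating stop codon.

5

Frame 1: CAG CAU UAA UGU CGU UGA GCU AGG GAA GGG AGG CUA CAU GGC CAA GCU GUG — no AUG→stop ORF.
Frame 2: AGC AUU AAU GUC GUU GAG CUA GGG AAG GGA GGC UAC AUG GCC AAG CUG UGA — AUG at 38, stop UGA at 50 → 15 nt.
Frame 3: GCA UUA AUG UCG UUG AGC UAG GGA AGG GAG GCU ACA UGG CCA AGC UGU — AUG at 9, stop UAG at 21 → 15 nt.
Longest: frame 2, positions 38–52, 15 nt = 5 codons = 4 aa. → 5 codons.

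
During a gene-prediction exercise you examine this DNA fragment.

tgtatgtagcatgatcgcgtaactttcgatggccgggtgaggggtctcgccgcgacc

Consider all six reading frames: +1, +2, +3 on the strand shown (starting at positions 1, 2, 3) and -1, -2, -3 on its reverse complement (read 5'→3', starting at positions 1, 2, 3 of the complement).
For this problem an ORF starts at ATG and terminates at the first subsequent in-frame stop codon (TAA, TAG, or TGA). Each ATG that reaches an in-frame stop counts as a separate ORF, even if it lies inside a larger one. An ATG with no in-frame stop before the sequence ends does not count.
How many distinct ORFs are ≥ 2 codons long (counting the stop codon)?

3

Reverse complement (5'→3'): GGTCGCGGCGAGACCCCTCACCCGGCCATCGAAAGTTACGCGATCATGCTACATACA
Frame +1: TGT ATG TAG CAT GAT CGC GTA ACT TTC GAT GGC CGG GTG AGG GGT CTC GCC GCG ACC — ATG at 4, stop TAG at 7 → 6 nt.
Frame +2: GTA TGT AGC ATG ATC GCG TAA CTT TCG ATG GCC GGG TGA GGG GTC TCG CCG CGA — ATG at 11, stop TAA at 20 → 12 nt; ATG at 29, stop TGA at 38 → 12 nt.
Frame +3: TAT GTA GCA TGA TCG CGT AAC TTT CGA TGG CCG GGT GAG GGG TCT CGC CGC GAC — no ATG→stop ORF.
Frame -1: GGT CGC GGC GAG ACC CCT CAC CCG GCC ATC GAA AGT TAC GCG ATC ATG CTA CAT ACA — no ATG→stop ORF.
Frame -2: GTC GCG GCG AGA CCC CTC ACC CGG CCA TCG AAA GTT ACG CGA TCA TGC TAC ATA — no ATG→stop ORF.
Frame -3: TCG CGG CGA GAC CCC TCA CCC GGC CAT CGA AAG TTA CGC GAT CAT GCT ACA TAC — no ATG→stop ORF.
ORFs ≥ 2 codons: frame +1 4–9 (2 codons), frame +2 11–22 (4 codons), frame +2 29–40 (4 codons). Count = 3.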